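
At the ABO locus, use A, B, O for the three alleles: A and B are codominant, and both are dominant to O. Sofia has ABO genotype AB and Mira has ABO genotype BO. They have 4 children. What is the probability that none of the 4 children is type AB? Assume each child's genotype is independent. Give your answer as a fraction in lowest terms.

ABO cross AB × BO → 1/4 A, 1/2 B, 1/4 AB.
So P(type AB) = 1/4 per child.
P(not type AB) = 3/4 for one child; (3/4)^4 = 81/256.

81/256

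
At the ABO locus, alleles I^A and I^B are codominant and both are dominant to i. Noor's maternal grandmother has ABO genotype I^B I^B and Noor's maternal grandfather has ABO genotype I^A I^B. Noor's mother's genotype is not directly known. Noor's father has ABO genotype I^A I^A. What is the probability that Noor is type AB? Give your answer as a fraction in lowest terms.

3/4

Noor's mother's ABO genotype from I^B I^B × I^A I^B: 1/2 I^A I^B, 1/2 I^B I^B.
Crossing each possibility with the father I^A I^A and summing P(type AB): 1/2·1/2 + 1/2·1 = 3/4.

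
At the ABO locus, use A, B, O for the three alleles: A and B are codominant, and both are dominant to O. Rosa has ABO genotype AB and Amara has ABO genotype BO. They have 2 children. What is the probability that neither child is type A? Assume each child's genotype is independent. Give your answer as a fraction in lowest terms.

9/16

ABO cross AB × BO → 1/4 A, 1/2 B, 1/4 AB.
So P(type A) = 1/4 per child.
P(not type A) = 3/4 for one child; (3/4)^2 = 9/16.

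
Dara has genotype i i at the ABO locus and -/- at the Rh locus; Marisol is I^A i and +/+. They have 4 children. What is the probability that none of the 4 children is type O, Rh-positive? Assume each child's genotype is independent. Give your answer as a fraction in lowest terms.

ABO cross i i × I^A i → 1/2 O, 1/2 A.
Rh cross -/- × +/+ → 1 Rh+; so P(type O, Rh-positive) = 1/2 × 1 = 1/2 per child.
P(not type O, Rh-positive) = 1/2 for one child; (1/2)^4 = 1/16.

1/16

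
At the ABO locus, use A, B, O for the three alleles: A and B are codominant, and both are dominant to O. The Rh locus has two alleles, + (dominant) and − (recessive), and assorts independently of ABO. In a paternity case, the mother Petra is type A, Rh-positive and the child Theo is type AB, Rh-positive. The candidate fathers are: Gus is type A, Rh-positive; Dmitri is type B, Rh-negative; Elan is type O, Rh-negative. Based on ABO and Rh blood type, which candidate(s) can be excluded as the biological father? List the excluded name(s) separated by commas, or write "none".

Gus, Elan

A candidate is excluded only if no genotype consistent with his phenotype could produce a type AB, Rh-positive child with a type A, Rh-positive mother.
Gus (type A, Rh+): no genotype consistent with that phenotype can produce a type-AB Rh+ child with a type-A mother.
Elan (type O, Rh-): no genotype consistent with that phenotype can produce a type-AB Rh+ child with a type-A mother.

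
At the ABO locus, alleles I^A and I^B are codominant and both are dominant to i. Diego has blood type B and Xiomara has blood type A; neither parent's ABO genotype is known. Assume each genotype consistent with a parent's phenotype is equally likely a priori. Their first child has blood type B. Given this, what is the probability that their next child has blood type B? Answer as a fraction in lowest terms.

5/12

Possible genotypes: Diego ∈ {I^B I^B, I^B i}; Xiomara ∈ {I^A I^A, I^A i}.
Weight each parental genotype pair by prior × P(type-B child):
  I^B I^B × I^A i: posterior weight 2/3; P(next child type B) = 1/2.
  I^B i × I^A i: posterior weight 1/3; P(next child type B) = 1/4.
Weighted sum = 5/12.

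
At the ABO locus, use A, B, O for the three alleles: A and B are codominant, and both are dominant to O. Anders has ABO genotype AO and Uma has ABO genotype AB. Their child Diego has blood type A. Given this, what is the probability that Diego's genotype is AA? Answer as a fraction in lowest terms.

Cross AO × AB → 1/4 AA, 1/4 AB, 1/4 AO, 1/4 BO.
Type-A genotypes among offspring: AA (1/4), AO (1/4); total 1/2.
P(AA | type A) = (1/4) / (1/2) = 1/2.

1/2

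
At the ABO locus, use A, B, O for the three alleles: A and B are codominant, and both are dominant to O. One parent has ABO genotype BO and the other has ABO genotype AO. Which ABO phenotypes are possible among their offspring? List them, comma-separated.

Gametes from BO × AO give offspring ABO genotypes AB, AO, BO, OO, i.e. phenotypes O, A, B, AB.

O, A, B, AB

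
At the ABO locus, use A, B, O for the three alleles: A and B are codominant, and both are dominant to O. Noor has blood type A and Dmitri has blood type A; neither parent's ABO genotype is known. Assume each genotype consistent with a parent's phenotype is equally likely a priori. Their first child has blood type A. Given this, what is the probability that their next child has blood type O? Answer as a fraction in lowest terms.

1/20

Possible genotypes: Noor ∈ {AA, AO}; Dmitri ∈ {AA, AO}.
Weight each parental genotype pair by prior × P(type-A child):
  AA × AA: posterior weight 4/15; P(next child type O) = 0.
  AA × AO: posterior weight 4/15; P(next child type O) = 0.
  AO × AA: posterior weight 4/15; P(next child type O) = 0.
  AO × AO: posterior weight 1/5; P(next child type O) = 1/4.
Weighted sum = 1/20.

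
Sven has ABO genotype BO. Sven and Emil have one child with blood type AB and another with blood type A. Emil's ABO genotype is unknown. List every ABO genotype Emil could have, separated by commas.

AA, AB, AO

For each candidate genotype of Emil, check whether crossing it with BO can produce every observed child phenotype.
  AA → possible child types {A, AB} ✓
  AB → possible child types {A, B, AB} ✓
  AO → possible child types {O, A, B, AB} ✓
  BB → possible child types {B} ✗
  BO → possible child types {O, B} ✗
  OO → possible child types {O, B} ✗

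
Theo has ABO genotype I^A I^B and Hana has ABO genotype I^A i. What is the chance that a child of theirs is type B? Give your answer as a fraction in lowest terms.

1/4

ABO cross I^A I^B × I^A i → offspring phenotypes: 1/2 A, 1/4 B, 1/4 AB.
So P(type B) = 1/4.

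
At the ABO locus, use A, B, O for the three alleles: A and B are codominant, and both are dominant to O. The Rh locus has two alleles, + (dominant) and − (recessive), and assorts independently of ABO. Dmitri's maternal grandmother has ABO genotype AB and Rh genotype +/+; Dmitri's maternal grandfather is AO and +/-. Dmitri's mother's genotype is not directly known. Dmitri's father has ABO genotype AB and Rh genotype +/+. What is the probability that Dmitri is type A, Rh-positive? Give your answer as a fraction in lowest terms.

3/8

Dmitri's mother's ABO genotype from AB × AO: 1/4 AA, 1/4 AB, 1/4 AO, 1/4 BO.
Crossing each possibility with the father AB and summing P(type A): 1/4·1/2 + 1/4·1/4 + 1/4·1/2 + 1/4·1/4 = 3/8.
Similarly for Rh via the mother's Rh distribution: P(Rh+) = 1.
Independent loci: 3/8 × 1 = 3/8.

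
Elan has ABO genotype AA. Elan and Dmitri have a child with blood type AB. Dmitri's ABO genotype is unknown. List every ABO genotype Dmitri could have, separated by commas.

AB, BB, BO

For each candidate genotype of Dmitri, check whether crossing it with AA can produce every observed child phenotype.
  AA → possible child types {A} ✗
  AB → possible child types {A, AB} ✓
  AO → possible child types {A} ✗
  BB → possible child types {AB} ✓
  BO → possible child types {A, AB} ✓
  OO → possible child types {A} ✗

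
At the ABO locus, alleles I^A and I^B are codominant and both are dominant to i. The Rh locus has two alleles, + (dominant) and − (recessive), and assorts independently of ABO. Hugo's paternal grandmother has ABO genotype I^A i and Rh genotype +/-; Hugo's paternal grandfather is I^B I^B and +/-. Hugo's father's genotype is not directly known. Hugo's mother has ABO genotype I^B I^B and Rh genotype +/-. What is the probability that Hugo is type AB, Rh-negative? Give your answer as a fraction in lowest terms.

1/16

Hugo's father's ABO genotype from I^A i × I^B I^B: 1/2 I^A I^B, 1/2 I^B i.
Crossing each possibility with the mother I^B I^B and summing P(type AB): 1/2·1/2 + 1/2·0 = 1/4.
Similarly for Rh via the father's Rh distribution: P(Rh-) = 1/4.
Independent loci: 1/4 × 1/4 = 1/16.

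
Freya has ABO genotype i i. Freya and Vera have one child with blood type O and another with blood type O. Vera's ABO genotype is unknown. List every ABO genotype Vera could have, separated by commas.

I^A i, I^B i, i i

For each candidate genotype of Vera, check whether crossing it with i i can produce every observed child phenotype.
  I^A I^A → possible child types {A} ✗
  I^A I^B → possible child types {A, B} ✗
  I^A i → possible child types {O, A} ✓
  I^B I^B → possible child types {B} ✗
  I^B i → possible child types {O, B} ✓
  i i → possible child types {O} ✓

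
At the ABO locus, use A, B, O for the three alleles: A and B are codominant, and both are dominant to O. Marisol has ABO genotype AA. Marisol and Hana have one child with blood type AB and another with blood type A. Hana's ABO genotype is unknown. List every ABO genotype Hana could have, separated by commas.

AB, BO

For each candidate genotype of Hana, check whether crossing it with AA can produce every observed child phenotype.
  AA → possible child types {A} ✗
  AB → possible child types {A, AB} ✓
  AO → possible child types {A} ✗
  BB → possible child types {AB} ✗
  BO → possible child types {A, AB} ✓
  OO → possible child types {A} ✗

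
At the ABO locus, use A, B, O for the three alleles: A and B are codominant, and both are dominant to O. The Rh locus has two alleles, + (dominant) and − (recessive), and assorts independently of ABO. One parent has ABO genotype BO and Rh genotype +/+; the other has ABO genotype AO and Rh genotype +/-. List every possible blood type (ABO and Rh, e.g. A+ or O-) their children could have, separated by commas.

O+, A+, B+, AB+

Gametes from BO × AO give offspring ABO genotypes AB, AO, BO, OO, i.e. phenotypes O, A, B, AB.
Rh cross +/+ × +/- → phenotypes Rh+.
Combining independently: O+, A+, B+, AB+.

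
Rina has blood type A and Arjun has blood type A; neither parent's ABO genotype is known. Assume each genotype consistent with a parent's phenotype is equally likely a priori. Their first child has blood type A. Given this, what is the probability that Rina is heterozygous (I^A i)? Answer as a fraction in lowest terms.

Possible genotypes: Rina ∈ {I^A I^A, I^A i}; Arjun ∈ {I^A I^A, I^A i}.
Weight each parental genotype pair by prior × P(type-A child):
  I^A I^A × I^A I^A: posterior weight 4/15.
  I^A I^A × I^A i: posterior weight 4/15.
  I^A i × I^A I^A: posterior weight 4/15.
  I^A i × I^A i: posterior weight 1/5.
Sum the posterior weight over pairs where Rina is I^A i: 7/15.

7/15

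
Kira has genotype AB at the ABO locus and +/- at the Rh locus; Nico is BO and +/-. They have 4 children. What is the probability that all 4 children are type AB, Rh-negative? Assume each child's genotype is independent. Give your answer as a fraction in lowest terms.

ABO cross AB × BO → 1/4 A, 1/2 B, 1/4 AB.
Rh cross +/- × +/- → 3/4 Rh+, 1/4 Rh-; so P(type AB, Rh-negative) = 1/4 × 1/4 = 1/16 per child.
All 4 independent: (1/16)^4 = 1/65536.

1/65536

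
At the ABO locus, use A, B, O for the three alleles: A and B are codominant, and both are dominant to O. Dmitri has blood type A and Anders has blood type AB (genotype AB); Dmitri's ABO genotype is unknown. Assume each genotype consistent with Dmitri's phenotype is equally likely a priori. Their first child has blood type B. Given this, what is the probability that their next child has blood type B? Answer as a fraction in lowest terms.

1/4

Possible genotypes: Dmitri ∈ {AA, AO}; Anders ∈ {AB}.
Weight each parental genotype pair by prior × P(type-B child):
  AO × AB: posterior weight 1; P(next child type B) = 1/4.
Weighted sum = 1/4.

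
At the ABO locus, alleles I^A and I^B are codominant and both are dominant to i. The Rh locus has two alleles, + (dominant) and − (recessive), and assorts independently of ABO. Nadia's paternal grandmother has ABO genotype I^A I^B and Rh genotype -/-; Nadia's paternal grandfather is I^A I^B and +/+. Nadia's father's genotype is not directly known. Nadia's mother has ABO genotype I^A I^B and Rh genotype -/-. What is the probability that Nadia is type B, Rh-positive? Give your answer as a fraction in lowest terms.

1/8

Nadia's father's ABO genotype from I^A I^B × I^A I^B: 1/4 I^A I^A, 1/2 I^A I^B, 1/4 I^B I^B.
Crossing each possibility with the mother I^A I^B and summing P(type B): 1/4·0 + 1/2·1/4 + 1/4·1/2 = 1/4.
Similarly for Rh via the father's Rh distribution: P(Rh+) = 1/2.
Independent loci: 1/4 × 1/2 = 1/8.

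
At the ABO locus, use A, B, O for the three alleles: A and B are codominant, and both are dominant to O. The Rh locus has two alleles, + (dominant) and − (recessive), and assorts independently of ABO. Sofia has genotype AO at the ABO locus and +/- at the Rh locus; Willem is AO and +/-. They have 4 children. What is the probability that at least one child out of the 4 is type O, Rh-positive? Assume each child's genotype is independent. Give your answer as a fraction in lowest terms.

ABO cross AO × AO → 1/4 O, 3/4 A.
Rh cross +/- × +/- → 3/4 Rh+, 1/4 Rh-; so P(type O, Rh-positive) = 1/4 × 3/4 = 3/16 per child.
P(none) = (13/16)^4 = 28561/65536; P(at least one) = 1 − 28561/65536 = 36975/65536.

36975/65536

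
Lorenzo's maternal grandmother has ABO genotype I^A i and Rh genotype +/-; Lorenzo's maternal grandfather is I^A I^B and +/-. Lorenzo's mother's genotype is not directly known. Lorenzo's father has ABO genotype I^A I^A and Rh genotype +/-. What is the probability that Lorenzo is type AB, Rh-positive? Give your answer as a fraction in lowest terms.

Lorenzo's mother's ABO genotype from I^A i × I^A I^B: 1/4 I^A I^A, 1/4 I^A I^B, 1/4 I^A i, 1/4 I^B i.
Crossing each possibility with the father I^A I^A and summing P(type AB): 1/4·0 + 1/4·1/2 + 1/4·0 + 1/4·1/2 = 1/4.
Similarly for Rh via the mother's Rh distribution: P(Rh+) = 3/4.
Independent loci: 1/4 × 3/4 = 3/16.

3/16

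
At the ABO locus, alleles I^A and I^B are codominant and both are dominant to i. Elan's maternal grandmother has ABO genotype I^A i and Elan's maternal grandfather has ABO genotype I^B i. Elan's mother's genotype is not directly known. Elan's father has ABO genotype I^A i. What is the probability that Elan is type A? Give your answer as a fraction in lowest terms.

Elan's mother's ABO genotype from I^A i × I^B i: 1/4 I^A I^B, 1/4 I^A i, 1/4 I^B i, 1/4 i i.
Crossing each possibility with the father I^A i and summing P(type A): 1/4·1/2 + 1/4·3/4 + 1/4·1/4 + 1/4·1/2 = 1/2.

1/2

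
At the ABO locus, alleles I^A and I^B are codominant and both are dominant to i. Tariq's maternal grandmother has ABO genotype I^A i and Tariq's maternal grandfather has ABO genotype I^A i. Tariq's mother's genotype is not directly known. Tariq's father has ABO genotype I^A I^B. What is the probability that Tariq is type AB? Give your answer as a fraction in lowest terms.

Tariq's mother's ABO genotype from I^A i × I^A i: 1/4 I^A I^A, 1/2 I^A i, 1/4 i i.
Crossing each possibility with the father I^A I^B and summing P(type AB): 1/4·1/2 + 1/2·1/4 + 1/4·0 = 1/4.

1/4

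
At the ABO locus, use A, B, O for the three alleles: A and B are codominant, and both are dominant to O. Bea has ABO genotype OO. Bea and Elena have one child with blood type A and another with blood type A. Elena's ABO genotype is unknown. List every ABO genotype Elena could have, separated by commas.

AA, AB, AO

For each candidate genotype of Elena, check whether crossing it with OO can produce every observed child phenotype.
  AA → possible child types {A} ✓
  AB → possible child types {A, B} ✓
  AO → possible child types {O, A} ✓
  BB → possible child types {B} ✗
  BO → possible child types {O, B} ✗
  OO → possible child types {O} ✗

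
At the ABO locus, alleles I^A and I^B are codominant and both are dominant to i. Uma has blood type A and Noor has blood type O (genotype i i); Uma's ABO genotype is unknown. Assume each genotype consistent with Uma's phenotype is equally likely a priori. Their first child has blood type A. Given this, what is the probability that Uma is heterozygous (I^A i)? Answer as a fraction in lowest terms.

1/3

Possible genotypes: Uma ∈ {I^A I^A, I^A i}; Noor ∈ {i i}.
Weight each parental genotype pair by prior × P(type-A child):
  I^A I^A × i i: posterior weight 2/3.
  I^A i × i i: posterior weight 1/3.
Sum the posterior weight over pairs where Uma is I^A i: 1/3.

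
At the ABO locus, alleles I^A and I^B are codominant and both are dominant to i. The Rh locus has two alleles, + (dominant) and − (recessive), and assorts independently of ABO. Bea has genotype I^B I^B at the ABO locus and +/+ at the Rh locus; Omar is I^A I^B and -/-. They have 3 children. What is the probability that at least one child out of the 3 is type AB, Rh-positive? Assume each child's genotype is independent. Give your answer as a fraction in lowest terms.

ABO cross I^B I^B × I^A I^B → 1/2 B, 1/2 AB.
Rh cross +/+ × -/- → 1 Rh+; so P(type AB, Rh-positive) = 1/2 × 1 = 1/2 per child.
P(none) = (1/2)^3 = 1/8; P(at least one) = 1 − 1/8 = 7/8.

7/8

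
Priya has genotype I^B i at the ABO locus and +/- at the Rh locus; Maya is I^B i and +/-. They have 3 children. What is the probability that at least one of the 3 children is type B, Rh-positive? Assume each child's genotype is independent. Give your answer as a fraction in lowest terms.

ABO cross I^B i × I^B i → 1/4 O, 3/4 B.
Rh cross +/- × +/- → 3/4 Rh+, 1/4 Rh-; so P(type B, Rh-positive) = 3/4 × 3/4 = 9/16 per child.
P(none) = (7/16)^3 = 343/4096; P(at least one) = 1 − 343/4096 = 3753/4096.

3753/4096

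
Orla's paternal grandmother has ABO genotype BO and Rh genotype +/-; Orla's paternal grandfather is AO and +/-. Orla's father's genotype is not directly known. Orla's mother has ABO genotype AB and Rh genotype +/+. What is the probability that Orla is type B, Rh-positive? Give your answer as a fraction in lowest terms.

Orla's father's ABO genotype from BO × AO: 1/4 AB, 1/4 AO, 1/4 BO, 1/4 OO.
Crossing each possibility with the mother AB and summing P(type B): 1/4·1/4 + 1/4·1/4 + 1/4·1/2 + 1/4·1/2 = 3/8.
Similarly for Rh via the father's Rh distribution: P(Rh+) = 1.
Independent loci: 3/8 × 1 = 3/8.

3/8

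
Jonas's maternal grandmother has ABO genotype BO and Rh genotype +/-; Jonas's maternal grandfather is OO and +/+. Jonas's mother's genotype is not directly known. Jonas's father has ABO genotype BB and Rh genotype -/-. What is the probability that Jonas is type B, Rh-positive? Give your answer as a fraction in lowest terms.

3/4

Jonas's mother's ABO genotype from BO × OO: 1/2 BO, 1/2 OO.
Crossing each possibility with the father BB and summing P(type B): 1/2·1 + 1/2·1 = 1.
Similarly for Rh via the mother's Rh distribution: P(Rh+) = 3/4.
Independent loci: 1 × 3/4 = 3/4.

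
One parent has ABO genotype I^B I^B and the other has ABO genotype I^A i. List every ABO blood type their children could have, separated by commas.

Gametes from I^B I^B × I^A i give offspring ABO genotypes I^A I^B, I^B i, i.e. phenotypes B, AB.

B, AB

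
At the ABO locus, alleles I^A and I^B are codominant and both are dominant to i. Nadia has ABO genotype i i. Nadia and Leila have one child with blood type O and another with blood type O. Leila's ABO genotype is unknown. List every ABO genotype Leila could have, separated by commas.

I^A i, I^B i, i i

For each candidate genotype of Leila, check whether crossing it with i i can produce every observed child phenotype.
  I^A I^A → possible child types {A} ✗
  I^A I^B → possible child types {A, B} ✗
  I^A i → possible child types {O, A} ✓
  I^B I^B → possible child types {B} ✗
  I^B i → possible child types {O, B} ✓
  i i → possible child types {O} ✓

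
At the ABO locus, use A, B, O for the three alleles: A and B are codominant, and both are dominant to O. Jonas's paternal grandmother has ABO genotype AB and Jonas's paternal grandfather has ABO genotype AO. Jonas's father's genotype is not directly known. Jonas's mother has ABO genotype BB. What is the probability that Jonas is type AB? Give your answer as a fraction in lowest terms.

1/2

Jonas's father's ABO genotype from AB × AO: 1/4 AA, 1/4 AB, 1/4 AO, 1/4 BO.
Crossing each possibility with the mother BB and summing P(type AB): 1/4·1 + 1/4·1/2 + 1/4·1/2 + 1/4·0 = 1/2.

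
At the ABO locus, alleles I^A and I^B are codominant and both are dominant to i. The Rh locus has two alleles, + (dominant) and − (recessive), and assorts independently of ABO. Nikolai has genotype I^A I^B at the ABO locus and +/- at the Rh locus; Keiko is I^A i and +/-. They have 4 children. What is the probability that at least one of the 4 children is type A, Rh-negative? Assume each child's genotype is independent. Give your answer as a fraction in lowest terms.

1695/4096

ABO cross I^A I^B × I^A i → 1/2 A, 1/4 B, 1/4 AB.
Rh cross +/- × +/- → 3/4 Rh+, 1/4 Rh-; so P(type A, Rh-negative) = 1/2 × 1/4 = 1/8 per child.
P(none) = (7/8)^4 = 2401/4096; P(at least one) = 1 − 2401/4096 = 1695/4096.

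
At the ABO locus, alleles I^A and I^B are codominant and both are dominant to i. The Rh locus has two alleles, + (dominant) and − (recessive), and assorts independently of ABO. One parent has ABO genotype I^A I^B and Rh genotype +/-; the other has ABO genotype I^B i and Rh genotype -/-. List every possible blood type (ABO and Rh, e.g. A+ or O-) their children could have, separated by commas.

Gametes from I^A I^B × I^B i give offspring ABO genotypes I^A I^B, I^A i, I^B I^B, I^B i, i.e. phenotypes A, B, AB.
Rh cross +/- × -/- → phenotypes Rh+, Rh-.
Combining independently: A+, A-, B+, B-, AB+, AB-.

A+, A-, B+, B-, AB+, AB-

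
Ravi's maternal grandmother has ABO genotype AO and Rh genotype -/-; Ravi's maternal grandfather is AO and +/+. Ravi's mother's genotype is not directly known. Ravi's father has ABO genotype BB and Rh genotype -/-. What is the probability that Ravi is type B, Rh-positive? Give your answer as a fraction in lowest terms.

1/4

Ravi's mother's ABO genotype from AO × AO: 1/4 AA, 1/2 AO, 1/4 OO.
Crossing each possibility with the father BB and summing P(type B): 1/4·0 + 1/2·1/2 + 1/4·1 = 1/2.
Similarly for Rh via the mother's Rh distribution: P(Rh+) = 1/2.
Independent loci: 1/2 × 1/2 = 1/4.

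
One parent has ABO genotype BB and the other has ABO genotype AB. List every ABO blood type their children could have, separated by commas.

B, AB

Gametes from BB × AB give offspring ABO genotypes AB, BB, i.e. phenotypes B, AB.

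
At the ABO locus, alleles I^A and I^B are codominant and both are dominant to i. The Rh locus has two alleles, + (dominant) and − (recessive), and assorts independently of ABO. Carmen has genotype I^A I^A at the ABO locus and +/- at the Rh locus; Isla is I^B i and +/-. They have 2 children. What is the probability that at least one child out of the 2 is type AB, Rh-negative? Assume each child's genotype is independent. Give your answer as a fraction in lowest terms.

15/64

ABO cross I^A I^A × I^B i → 1/2 A, 1/2 AB.
Rh cross +/- × +/- → 3/4 Rh+, 1/4 Rh-; so P(type AB, Rh-negative) = 1/2 × 1/4 = 1/8 per child.
P(none) = (7/8)^2 = 49/64; P(at least one) = 1 − 49/64 = 15/64.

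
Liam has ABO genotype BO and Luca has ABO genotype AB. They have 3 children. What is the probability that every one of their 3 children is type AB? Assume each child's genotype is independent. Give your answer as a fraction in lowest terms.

ABO cross BO × AB → 1/4 A, 1/2 B, 1/4 AB.
So P(type AB) = 1/4 per child.
All 3 independent: (1/4)^3 = 1/64.

1/64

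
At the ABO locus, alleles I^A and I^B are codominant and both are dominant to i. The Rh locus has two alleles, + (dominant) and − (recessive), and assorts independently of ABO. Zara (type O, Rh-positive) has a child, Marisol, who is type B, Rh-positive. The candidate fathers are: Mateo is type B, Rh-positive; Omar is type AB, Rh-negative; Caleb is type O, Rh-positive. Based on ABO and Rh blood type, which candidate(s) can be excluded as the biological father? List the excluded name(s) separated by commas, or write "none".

Caleb

A candidate is excluded only if no genotype consistent with his phenotype could produce a type B, Rh-positive child with a type O, Rh-positive mother.
Caleb (type O, Rh+): no genotype consistent with that phenotype can produce a type-B Rh+ child with a type-O mother.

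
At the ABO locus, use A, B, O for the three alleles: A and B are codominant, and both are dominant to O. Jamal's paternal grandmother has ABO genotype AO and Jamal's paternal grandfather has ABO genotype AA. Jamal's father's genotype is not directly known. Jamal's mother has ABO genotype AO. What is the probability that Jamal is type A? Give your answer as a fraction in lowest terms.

Jamal's father's ABO genotype from AO × AA: 1/2 AA, 1/2 AO.
Crossing each possibility with the mother AO and summing P(type A): 1/2·1 + 1/2·3/4 = 7/8.

7/8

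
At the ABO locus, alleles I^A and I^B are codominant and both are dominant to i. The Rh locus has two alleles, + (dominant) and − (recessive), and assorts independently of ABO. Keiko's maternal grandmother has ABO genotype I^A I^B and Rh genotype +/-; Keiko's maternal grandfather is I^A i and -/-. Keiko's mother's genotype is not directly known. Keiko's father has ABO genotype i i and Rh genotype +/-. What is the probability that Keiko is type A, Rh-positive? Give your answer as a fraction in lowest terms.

Keiko's mother's ABO genotype from I^A I^B × I^A i: 1/4 I^A I^A, 1/4 I^A I^B, 1/4 I^A i, 1/4 I^B i.
Crossing each possibility with the father i i and summing P(type A): 1/4·1 + 1/4·1/2 + 1/4·1/2 + 1/4·0 = 1/2.
Similarly for Rh via the mother's Rh distribution: P(Rh+) = 5/8.
Independent loci: 1/2 × 5/8 = 5/16.

5/16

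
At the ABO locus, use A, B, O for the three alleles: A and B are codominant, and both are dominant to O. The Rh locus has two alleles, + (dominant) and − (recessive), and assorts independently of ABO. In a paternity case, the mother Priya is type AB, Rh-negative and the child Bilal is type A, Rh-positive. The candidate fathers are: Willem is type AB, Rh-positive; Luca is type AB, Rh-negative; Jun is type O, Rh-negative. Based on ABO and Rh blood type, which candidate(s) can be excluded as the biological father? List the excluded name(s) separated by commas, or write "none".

Luca, Jun

A candidate is excluded only if no genotype consistent with his phenotype could produce a type A, Rh-positive child with a type AB, Rh-negative mother.
Luca (type AB, Rh-): no genotype consistent with that phenotype can produce a type-A Rh+ child with a type-AB mother.
Jun (type O, Rh-): no genotype consistent with that phenotype can produce a type-A Rh+ child with a type-AB mother.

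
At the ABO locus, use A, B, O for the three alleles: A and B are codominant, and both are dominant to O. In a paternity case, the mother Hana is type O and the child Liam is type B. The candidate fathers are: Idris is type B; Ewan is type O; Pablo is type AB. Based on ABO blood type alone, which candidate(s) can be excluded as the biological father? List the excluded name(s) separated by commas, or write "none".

Ewan

A candidate is excluded only if no genotype consistent with his phenotype could produce a type B child with a type O mother.
Ewan (type O): no genotype consistent with that phenotype can produce a type-B child with a type-O mother.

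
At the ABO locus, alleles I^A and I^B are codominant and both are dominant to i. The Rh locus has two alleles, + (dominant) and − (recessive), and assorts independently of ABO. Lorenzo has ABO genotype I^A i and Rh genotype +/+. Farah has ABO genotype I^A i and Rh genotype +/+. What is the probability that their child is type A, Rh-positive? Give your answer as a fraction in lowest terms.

3/4

ABO cross I^A i × I^A i → offspring phenotypes: 1/4 O, 3/4 A.
Rh cross +/+ × +/+ → 1 Rh+.
Independent loci: P(type A, Rh-positive) = 3/4 × 1 = 3/4.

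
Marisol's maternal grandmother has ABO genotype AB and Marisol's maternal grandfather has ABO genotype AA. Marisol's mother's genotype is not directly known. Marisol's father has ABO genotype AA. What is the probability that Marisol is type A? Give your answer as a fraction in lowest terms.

Marisol's mother's ABO genotype from AB × AA: 1/2 AA, 1/2 AB.
Crossing each possibility with the father AA and summing P(type A): 1/2·1 + 1/2·1/2 = 3/4.

3/4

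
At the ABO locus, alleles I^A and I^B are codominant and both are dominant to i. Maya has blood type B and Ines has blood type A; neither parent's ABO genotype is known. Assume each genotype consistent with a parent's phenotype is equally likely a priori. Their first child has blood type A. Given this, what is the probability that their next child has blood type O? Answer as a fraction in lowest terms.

Possible genotypes: Maya ∈ {I^B I^B, I^B i}; Ines ∈ {I^A I^A, I^A i}.
Weight each parental genotype pair by prior × P(type-A child):
  I^B i × I^A I^A: posterior weight 2/3; P(next child type O) = 0.
  I^B i × I^A i: posterior weight 1/3; P(next child type O) = 1/4.
Weighted sum = 1/12.

1/12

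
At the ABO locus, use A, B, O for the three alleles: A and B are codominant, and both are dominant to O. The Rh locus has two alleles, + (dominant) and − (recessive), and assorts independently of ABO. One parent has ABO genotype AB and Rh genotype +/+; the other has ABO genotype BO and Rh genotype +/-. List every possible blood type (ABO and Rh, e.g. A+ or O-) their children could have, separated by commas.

A+, B+, AB+

Gametes from AB × BO give offspring ABO genotypes AB, AO, BB, BO, i.e. phenotypes A, B, AB.
Rh cross +/+ × +/- → phenotypes Rh+.
Combining independently: A+, B+, AB+.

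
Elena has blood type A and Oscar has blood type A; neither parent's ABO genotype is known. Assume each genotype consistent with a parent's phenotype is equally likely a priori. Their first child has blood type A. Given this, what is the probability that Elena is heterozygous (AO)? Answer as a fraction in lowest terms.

Possible genotypes: Elena ∈ {AA, AO}; Oscar ∈ {AA, AO}.
Weight each parental genotype pair by prior × P(type-A child):
  AA × AA: posterior weight 4/15.
  AA × AO: posterior weight 4/15.
  AO × AA: posterior weight 4/15.
  AO × AO: posterior weight 1/5.
Sum the posterior weight over pairs where Elena is AO: 7/15.

7/15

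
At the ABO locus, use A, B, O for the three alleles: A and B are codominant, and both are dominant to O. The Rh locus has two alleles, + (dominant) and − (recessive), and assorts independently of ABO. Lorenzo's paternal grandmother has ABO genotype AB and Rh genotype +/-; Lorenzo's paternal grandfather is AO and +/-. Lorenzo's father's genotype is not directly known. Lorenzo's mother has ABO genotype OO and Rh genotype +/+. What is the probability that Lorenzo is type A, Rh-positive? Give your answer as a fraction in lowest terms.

1/2

Lorenzo's father's ABO genotype from AB × AO: 1/4 AA, 1/4 AB, 1/4 AO, 1/4 BO.
Crossing each possibility with the mother OO and summing P(type A): 1/4·1 + 1/4·1/2 + 1/4·1/2 + 1/4·0 = 1/2.
Similarly for Rh via the father's Rh distribution: P(Rh+) = 1.
Independent loci: 1/2 × 1 = 1/2.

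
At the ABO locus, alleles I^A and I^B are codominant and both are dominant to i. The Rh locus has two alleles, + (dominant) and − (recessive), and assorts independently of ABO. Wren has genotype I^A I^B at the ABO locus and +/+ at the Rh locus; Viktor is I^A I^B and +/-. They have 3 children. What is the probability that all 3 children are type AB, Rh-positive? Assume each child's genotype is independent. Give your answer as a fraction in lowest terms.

ABO cross I^A I^B × I^A I^B → 1/4 A, 1/4 B, 1/2 AB.
Rh cross +/+ × +/- → 1 Rh+; so P(type AB, Rh-positive) = 1/2 × 1 = 1/2 per child.
All 3 independent: (1/2)^3 = 1/8.

1/8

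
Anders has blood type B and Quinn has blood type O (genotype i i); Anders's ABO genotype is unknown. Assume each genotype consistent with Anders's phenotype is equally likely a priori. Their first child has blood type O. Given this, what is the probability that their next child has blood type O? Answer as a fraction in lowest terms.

Possible genotypes: Anders ∈ {I^B I^B, I^B i}; Quinn ∈ {i i}.
Weight each parental genotype pair by prior × P(type-O child):
  I^B i × i i: posterior weight 1; P(next child type O) = 1/2.
Weighted sum = 1/2.

1/2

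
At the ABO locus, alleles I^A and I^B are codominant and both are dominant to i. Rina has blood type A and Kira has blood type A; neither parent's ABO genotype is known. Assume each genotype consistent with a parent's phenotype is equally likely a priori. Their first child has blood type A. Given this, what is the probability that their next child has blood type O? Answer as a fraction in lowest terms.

Possible genotypes: Rina ∈ {I^A I^A, I^A i}; Kira ∈ {I^A I^A, I^A i}.
Weight each parental genotype pair by prior × P(type-A child):
  I^A I^A × I^A I^A: posterior weight 4/15; P(next child type O) = 0.
  I^A I^A × I^A i: posterior weight 4/15; P(next child type O) = 0.
  I^A i × I^A I^A: posterior weight 4/15; P(next child type O) = 0.
  I^A i × I^A i: posterior weight 1/5; P(next child type O) = 1/4.
Weighted sum = 1/20.

1/20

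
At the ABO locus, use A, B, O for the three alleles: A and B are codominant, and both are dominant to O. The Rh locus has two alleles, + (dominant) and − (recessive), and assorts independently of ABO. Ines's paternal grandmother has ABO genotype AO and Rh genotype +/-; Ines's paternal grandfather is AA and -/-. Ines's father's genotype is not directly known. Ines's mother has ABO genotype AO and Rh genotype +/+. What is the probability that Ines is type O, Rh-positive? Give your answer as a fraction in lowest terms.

Ines's father's ABO genotype from AO × AA: 1/2 AA, 1/2 AO.
Crossing each possibility with the mother AO and summing P(type O): 1/2·0 + 1/2·1/4 = 1/8.
Similarly for Rh via the father's Rh distribution: P(Rh+) = 1.
Independent loci: 1/8 × 1 = 1/8.

1/8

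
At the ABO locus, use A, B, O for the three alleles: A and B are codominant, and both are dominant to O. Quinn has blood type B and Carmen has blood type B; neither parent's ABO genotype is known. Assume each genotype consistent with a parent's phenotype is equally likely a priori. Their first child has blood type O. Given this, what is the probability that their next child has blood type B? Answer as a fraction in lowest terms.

3/4

Possible genotypes: Quinn ∈ {BB, BO}; Carmen ∈ {BB, BO}.
Weight each parental genotype pair by prior × P(type-O child):
  BO × BO: posterior weight 1; P(next child type B) = 3/4.
Weighted sum = 3/4.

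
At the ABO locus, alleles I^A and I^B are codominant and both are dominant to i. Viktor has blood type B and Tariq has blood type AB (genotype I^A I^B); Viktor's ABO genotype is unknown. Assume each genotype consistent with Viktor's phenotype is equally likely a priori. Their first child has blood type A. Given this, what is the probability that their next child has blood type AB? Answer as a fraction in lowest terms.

1/4

Possible genotypes: Viktor ∈ {I^B I^B, I^B i}; Tariq ∈ {I^A I^B}.
Weight each parental genotype pair by prior × P(type-A child):
  I^B i × I^A I^B: posterior weight 1; P(next child type AB) = 1/4.
Weighted sum = 1/4.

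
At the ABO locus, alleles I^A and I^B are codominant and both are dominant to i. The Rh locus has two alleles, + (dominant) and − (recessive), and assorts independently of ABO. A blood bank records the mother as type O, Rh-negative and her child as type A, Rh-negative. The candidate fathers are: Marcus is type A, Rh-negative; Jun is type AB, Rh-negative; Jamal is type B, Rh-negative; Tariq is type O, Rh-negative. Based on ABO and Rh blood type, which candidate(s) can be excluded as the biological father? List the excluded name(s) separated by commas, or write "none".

A candidate is excluded only if no genotype consistent with his phenotype could produce a type A, Rh-negative child with a type O, Rh-negative mother.
Jamal (type B, Rh-): no genotype consistent with that phenotype can produce a type-A Rh- child with a type-O mother.
Tariq (type O, Rh-): no genotype consistent with that phenotype can produce a type-A Rh- child with a type-O mother.

Jamal, Tariq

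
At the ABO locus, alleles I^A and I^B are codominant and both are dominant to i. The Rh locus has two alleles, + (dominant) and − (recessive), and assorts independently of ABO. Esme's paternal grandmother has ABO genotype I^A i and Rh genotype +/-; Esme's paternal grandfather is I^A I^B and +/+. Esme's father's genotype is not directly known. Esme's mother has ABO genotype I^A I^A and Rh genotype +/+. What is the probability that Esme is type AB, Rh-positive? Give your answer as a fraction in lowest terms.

Esme's father's ABO genotype from I^A i × I^A I^B: 1/4 I^A I^A, 1/4 I^A I^B, 1/4 I^A i, 1/4 I^B i.
Crossing each possibility with the mother I^A I^A and summing P(type AB): 1/4·0 + 1/4·1/2 + 1/4·0 + 1/4·1/2 = 1/4.
Similarly for Rh via the father's Rh distribution: P(Rh+) = 1.
Independent loci: 1/4 × 1 = 1/4.

1/4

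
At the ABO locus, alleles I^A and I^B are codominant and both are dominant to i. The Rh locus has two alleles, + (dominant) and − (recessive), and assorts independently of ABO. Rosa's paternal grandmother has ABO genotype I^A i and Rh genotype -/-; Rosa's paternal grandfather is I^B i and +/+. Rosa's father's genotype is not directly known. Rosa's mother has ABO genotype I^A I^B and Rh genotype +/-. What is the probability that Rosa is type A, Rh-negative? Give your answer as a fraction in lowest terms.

Rosa's father's ABO genotype from I^A i × I^B i: 1/4 I^A I^B, 1/4 I^A i, 1/4 I^B i, 1/4 i i.
Crossing each possibility with the mother I^A I^B and summing P(type A): 1/4·1/4 + 1/4·1/2 + 1/4·1/4 + 1/4·1/2 = 3/8.
Similarly for Rh via the father's Rh distribution: P(Rh-) = 1/4.
Independent loci: 3/8 × 1/4 = 3/32.

3/32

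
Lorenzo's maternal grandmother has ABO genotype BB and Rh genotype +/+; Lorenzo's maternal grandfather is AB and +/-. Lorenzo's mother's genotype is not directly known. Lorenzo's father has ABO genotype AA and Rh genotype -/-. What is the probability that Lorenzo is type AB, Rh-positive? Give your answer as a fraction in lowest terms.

9/16

Lorenzo's mother's ABO genotype from BB × AB: 1/2 AB, 1/2 BB.
Crossing each possibility with the father AA and summing P(type AB): 1/2·1/2 + 1/2·1 = 3/4.
Similarly for Rh via the mother's Rh distribution: P(Rh+) = 3/4.
Independent loci: 3/4 × 3/4 = 9/16.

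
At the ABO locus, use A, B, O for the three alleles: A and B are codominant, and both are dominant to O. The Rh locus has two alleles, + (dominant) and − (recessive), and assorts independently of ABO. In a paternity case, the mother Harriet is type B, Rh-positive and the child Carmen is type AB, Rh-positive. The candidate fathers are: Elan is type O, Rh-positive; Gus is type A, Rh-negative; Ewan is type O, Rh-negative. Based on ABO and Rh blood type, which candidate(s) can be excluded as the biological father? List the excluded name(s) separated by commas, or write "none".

Elan, Ewan

A candidate is excluded only if no genotype consistent with his phenotype could produce a type AB, Rh-positive child with a type B, Rh-positive mother.
Elan (type O, Rh+): no genotype consistent with that phenotype can produce a type-AB Rh+ child with a type-B mother.
Ewan (type O, Rh-): no genotype consistent with that phenotype can produce a type-AB Rh+ child with a type-B mother.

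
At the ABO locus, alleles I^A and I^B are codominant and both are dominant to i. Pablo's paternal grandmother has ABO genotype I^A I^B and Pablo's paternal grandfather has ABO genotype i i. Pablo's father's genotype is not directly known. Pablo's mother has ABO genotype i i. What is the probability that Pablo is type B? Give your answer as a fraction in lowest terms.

Pablo's father's ABO genotype from I^A I^B × i i: 1/2 I^A i, 1/2 I^B i.
Crossing each possibility with the mother i i and summing P(type B): 1/2·0 + 1/2·1/2 = 1/4.

1/4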